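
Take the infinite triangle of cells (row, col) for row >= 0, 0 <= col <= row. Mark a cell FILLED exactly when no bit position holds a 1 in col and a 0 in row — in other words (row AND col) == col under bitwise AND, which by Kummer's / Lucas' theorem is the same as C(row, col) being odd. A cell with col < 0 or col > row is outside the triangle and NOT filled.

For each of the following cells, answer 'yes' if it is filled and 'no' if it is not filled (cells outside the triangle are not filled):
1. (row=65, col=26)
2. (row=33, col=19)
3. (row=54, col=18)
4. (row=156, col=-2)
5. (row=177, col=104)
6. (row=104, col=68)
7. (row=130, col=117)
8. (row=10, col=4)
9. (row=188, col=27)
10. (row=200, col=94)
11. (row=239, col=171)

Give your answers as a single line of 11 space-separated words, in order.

(65,26): row=0b1000001, col=0b11010, row AND col = 0b0 = 0; 0 != 26 -> empty
(33,19): row=0b100001, col=0b10011, row AND col = 0b1 = 1; 1 != 19 -> empty
(54,18): row=0b110110, col=0b10010, row AND col = 0b10010 = 18; 18 == 18 -> filled
(156,-2): col outside [0, 156] -> not filled
(177,104): row=0b10110001, col=0b1101000, row AND col = 0b100000 = 32; 32 != 104 -> empty
(104,68): row=0b1101000, col=0b1000100, row AND col = 0b1000000 = 64; 64 != 68 -> empty
(130,117): row=0b10000010, col=0b1110101, row AND col = 0b0 = 0; 0 != 117 -> empty
(10,4): row=0b1010, col=0b100, row AND col = 0b0 = 0; 0 != 4 -> empty
(188,27): row=0b10111100, col=0b11011, row AND col = 0b11000 = 24; 24 != 27 -> empty
(200,94): row=0b11001000, col=0b1011110, row AND col = 0b1001000 = 72; 72 != 94 -> empty
(239,171): row=0b11101111, col=0b10101011, row AND col = 0b10101011 = 171; 171 == 171 -> filled

Answer: no no yes no no no no no no no yes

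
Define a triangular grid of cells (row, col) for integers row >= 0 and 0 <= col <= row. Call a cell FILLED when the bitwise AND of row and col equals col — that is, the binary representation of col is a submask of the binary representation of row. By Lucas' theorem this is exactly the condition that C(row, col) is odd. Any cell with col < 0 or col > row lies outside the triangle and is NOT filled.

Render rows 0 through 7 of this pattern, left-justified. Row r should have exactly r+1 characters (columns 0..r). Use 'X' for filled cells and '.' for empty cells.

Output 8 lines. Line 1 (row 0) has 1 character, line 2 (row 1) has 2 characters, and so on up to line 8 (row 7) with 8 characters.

Answer: X
XX
X.X
XXXX
X...X
XX..XX
X.X.X.X
XXXXXXXX

Derivation:
r0=0: X
r1=1: XX
r2=10: X.X
r3=11: XXXX
r4=100: X...X
r5=101: XX..XX
r6=110: X.X.X.X
r7=111: XXXXXXXX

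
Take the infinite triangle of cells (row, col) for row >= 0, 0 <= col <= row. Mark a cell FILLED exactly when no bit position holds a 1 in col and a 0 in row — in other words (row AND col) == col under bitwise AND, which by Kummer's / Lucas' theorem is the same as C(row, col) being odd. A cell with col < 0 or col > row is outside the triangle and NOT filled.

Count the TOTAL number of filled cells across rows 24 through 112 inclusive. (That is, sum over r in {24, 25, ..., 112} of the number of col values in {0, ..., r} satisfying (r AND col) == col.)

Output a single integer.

Answer: 1412

Derivation:
r24=11000 pc2: +4 =4
r25=11001 pc3: +8 =12
r26=11010 pc3: +8 =20
r27=11011 pc4: +16 =36
r28=11100 pc3: +8 =44
r29=11101 pc4: +16 =60
r30=11110 pc4: +16 =76
r31=11111 pc5: +32 =108
r32=100000 pc1: +2 =110
r33=100001 pc2: +4 =114
r34=100010 pc2: +4 =118
r35=100011 pc3: +8 =126
r36=100100 pc2: +4 =130
r37=100101 pc3: +8 =138
r38=100110 pc3: +8 =146
r39=100111 pc4: +16 =162
r40=101000 pc2: +4 =166
r41=101001 pc3: +8 =174
r42=101010 pc3: +8 =182
r43=101011 pc4: +16 =198
r44=101100 pc3: +8 =206
r45=101101 pc4: +16 =222
r46=101110 pc4: +16 =238
r47=101111 pc5: +32 =270
r48=110000 pc2: +4 =274
r49=110001 pc3: +8 =282
r50=110010 pc3: +8 =290
r51=110011 pc4: +16 =306
r52=110100 pc3: +8 =314
r53=110101 pc4: +16 =330
r54=110110 pc4: +16 =346
r55=110111 pc5: +32 =378
r56=111000 pc3: +8 =386
r57=111001 pc4: +16 =402
r58=111010 pc4: +16 =418
r59=111011 pc5: +32 =450
r60=111100 pc4: +16 =466
r61=111101 pc5: +32 =498
r62=111110 pc5: +32 =530
r63=111111 pc6: +64 =594
r64=1000000 pc1: +2 =596
r65=1000001 pc2: +4 =600
r66=1000010 pc2: +4 =604
r67=1000011 pc3: +8 =612
r68=1000100 pc2: +4 =616
r69=1000101 pc3: +8 =624
r70=1000110 pc3: +8 =632
r71=1000111 pc4: +16 =648
r72=1001000 pc2: +4 =652
r73=1001001 pc3: +8 =660
r74=1001010 pc3: +8 =668
r75=1001011 pc4: +16 =684
r76=1001100 pc3: +8 =692
r77=1001101 pc4: +16 =708
r78=1001110 pc4: +16 =724
r79=1001111 pc5: +32 =756
r80=1010000 pc2: +4 =760
r81=1010001 pc3: +8 =768
r82=1010010 pc3: +8 =776
r83=1010011 pc4: +16 =792
r84=1010100 pc3: +8 =800
r85=1010101 pc4: +16 =816
r86=1010110 pc4: +16 =832
r87=1010111 pc5: +32 =864
r88=1011000 pc3: +8 =872
r89=1011001 pc4: +16 =888
r90=1011010 pc4: +16 =904
r91=1011011 pc5: +32 =936
r92=1011100 pc4: +16 =952
r93=1011101 pc5: +32 =984
r94=1011110 pc5: +32 =1016
r95=1011111 pc6: +64 =1080
r96=1100000 pc2: +4 =1084
r97=1100001 pc3: +8 =1092
r98=1100010 pc3: +8 =1100
r99=1100011 pc4: +16 =1116
r100=1100100 pc3: +8 =1124
r101=1100101 pc4: +16 =1140
r102=1100110 pc4: +16 =1156
r103=1100111 pc5: +32 =1188
r104=1101000 pc3: +8 =1196
r105=1101001 pc4: +16 =1212
r106=1101010 pc4: +16 =1228
r107=1101011 pc5: +32 =1260
r108=1101100 pc4: +16 =1276
r109=1101101 pc5: +32 =1308
r110=1101110 pc5: +32 =1340
r111=1101111 pc6: +64 =1404
r112=1110000 pc3: +8 =1412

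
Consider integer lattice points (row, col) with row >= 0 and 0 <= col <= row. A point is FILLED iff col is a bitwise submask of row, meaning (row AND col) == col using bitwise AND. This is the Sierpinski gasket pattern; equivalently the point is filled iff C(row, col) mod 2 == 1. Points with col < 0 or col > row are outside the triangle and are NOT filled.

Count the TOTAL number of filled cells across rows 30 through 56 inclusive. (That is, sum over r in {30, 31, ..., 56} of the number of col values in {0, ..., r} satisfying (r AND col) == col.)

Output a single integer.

r30=11110 pc4: +16 =16
r31=11111 pc5: +32 =48
r32=100000 pc1: +2 =50
r33=100001 pc2: +4 =54
r34=100010 pc2: +4 =58
r35=100011 pc3: +8 =66
r36=100100 pc2: +4 =70
r37=100101 pc3: +8 =78
r38=100110 pc3: +8 =86
r39=100111 pc4: +16 =102
r40=101000 pc2: +4 =106
r41=101001 pc3: +8 =114
r42=101010 pc3: +8 =122
r43=101011 pc4: +16 =138
r44=101100 pc3: +8 =146
r45=101101 pc4: +16 =162
r46=101110 pc4: +16 =178
r47=101111 pc5: +32 =210
r48=110000 pc2: +4 =214
r49=110001 pc3: +8 =222
r50=110010 pc3: +8 =230
r51=110011 pc4: +16 =246
r52=110100 pc3: +8 =254
r53=110101 pc4: +16 =270
r54=110110 pc4: +16 =286
r55=110111 pc5: +32 =318
r56=111000 pc3: +8 =326

Answer: 326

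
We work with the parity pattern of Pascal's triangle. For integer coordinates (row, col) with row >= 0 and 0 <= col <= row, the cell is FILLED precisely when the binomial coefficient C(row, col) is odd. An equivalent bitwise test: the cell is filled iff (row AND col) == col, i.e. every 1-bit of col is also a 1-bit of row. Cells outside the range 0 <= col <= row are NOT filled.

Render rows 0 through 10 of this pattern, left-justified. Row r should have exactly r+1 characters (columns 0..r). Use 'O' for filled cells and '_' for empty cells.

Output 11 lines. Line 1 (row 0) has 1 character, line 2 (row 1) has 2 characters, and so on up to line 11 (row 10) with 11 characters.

r0=0: O
r1=1: OO
r2=10: O_O
r3=11: OOOO
r4=100: O___O
r5=101: OO__OO
r6=110: O_O_O_O
r7=111: OOOOOOOO
r8=1000: O_______O
r9=1001: OO______OO
r10=1010: O_O_____O_O

Answer: O
OO
O_O
OOOO
O___O
OO__OO
O_O_O_O
OOOOOOOO
O_______O
OO______OO
O_O_____O_O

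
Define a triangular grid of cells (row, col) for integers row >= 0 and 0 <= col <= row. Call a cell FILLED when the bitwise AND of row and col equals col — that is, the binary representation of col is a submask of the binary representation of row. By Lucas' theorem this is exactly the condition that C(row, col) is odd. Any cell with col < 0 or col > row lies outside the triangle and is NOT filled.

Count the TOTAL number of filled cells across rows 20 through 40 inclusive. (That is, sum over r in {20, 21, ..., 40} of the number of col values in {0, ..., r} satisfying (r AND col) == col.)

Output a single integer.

Answer: 202

Derivation:
r20=10100 pc2: +4 =4
r21=10101 pc3: +8 =12
r22=10110 pc3: +8 =20
r23=10111 pc4: +16 =36
r24=11000 pc2: +4 =40
r25=11001 pc3: +8 =48
r26=11010 pc3: +8 =56
r27=11011 pc4: +16 =72
r28=11100 pc3: +8 =80
r29=11101 pc4: +16 =96
r30=11110 pc4: +16 =112
r31=11111 pc5: +32 =144
r32=100000 pc1: +2 =146
r33=100001 pc2: +4 =150
r34=100010 pc2: +4 =154
r35=100011 pc3: +8 =162
r36=100100 pc2: +4 =166
r37=100101 pc3: +8 =174
r38=100110 pc3: +8 =182
r39=100111 pc4: +16 =198
r40=101000 pc2: +4 =202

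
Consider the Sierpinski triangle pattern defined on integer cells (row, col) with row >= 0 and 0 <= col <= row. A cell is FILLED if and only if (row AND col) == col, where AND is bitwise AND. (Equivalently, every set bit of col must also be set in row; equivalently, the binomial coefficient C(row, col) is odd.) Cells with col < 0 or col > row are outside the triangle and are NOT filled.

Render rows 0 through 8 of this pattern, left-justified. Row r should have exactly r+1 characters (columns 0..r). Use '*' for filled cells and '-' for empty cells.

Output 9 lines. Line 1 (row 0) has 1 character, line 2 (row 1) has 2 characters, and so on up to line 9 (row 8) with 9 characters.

r0=0: *
r1=1: **
r2=10: *-*
r3=11: ****
r4=100: *---*
r5=101: **--**
r6=110: *-*-*-*
r7=111: ********
r8=1000: *-------*

Answer: *
**
*-*
****
*---*
**--**
*-*-*-*
********
*-------*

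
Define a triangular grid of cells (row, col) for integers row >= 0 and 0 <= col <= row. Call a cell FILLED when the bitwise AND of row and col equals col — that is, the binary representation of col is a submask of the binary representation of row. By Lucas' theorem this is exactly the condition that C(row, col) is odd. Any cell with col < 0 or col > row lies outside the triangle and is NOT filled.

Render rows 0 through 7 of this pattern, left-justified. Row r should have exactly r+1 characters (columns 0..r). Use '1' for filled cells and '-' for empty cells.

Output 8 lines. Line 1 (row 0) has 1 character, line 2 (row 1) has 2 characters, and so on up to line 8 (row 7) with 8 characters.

r0=0: 1
r1=1: 11
r2=10: 1-1
r3=11: 1111
r4=100: 1---1
r5=101: 11--11
r6=110: 1-1-1-1
r7=111: 11111111

Answer: 1
11
1-1
1111
1---1
11--11
1-1-1-1
11111111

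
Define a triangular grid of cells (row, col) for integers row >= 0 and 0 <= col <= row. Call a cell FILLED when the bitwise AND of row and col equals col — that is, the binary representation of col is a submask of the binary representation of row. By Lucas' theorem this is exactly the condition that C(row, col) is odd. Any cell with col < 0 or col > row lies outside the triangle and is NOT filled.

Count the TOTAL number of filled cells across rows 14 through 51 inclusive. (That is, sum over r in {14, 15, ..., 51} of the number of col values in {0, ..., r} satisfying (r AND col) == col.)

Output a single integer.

Answer: 384

Derivation:
r14=1110 pc3: +8 =8
r15=1111 pc4: +16 =24
r16=10000 pc1: +2 =26
r17=10001 pc2: +4 =30
r18=10010 pc2: +4 =34
r19=10011 pc3: +8 =42
r20=10100 pc2: +4 =46
r21=10101 pc3: +8 =54
r22=10110 pc3: +8 =62
r23=10111 pc4: +16 =78
r24=11000 pc2: +4 =82
r25=11001 pc3: +8 =90
r26=11010 pc3: +8 =98
r27=11011 pc4: +16 =114
r28=11100 pc3: +8 =122
r29=11101 pc4: +16 =138
r30=11110 pc4: +16 =154
r31=11111 pc5: +32 =186
r32=100000 pc1: +2 =188
r33=100001 pc2: +4 =192
r34=100010 pc2: +4 =196
r35=100011 pc3: +8 =204
r36=100100 pc2: +4 =208
r37=100101 pc3: +8 =216
r38=100110 pc3: +8 =224
r39=100111 pc4: +16 =240
r40=101000 pc2: +4 =244
r41=101001 pc3: +8 =252
r42=101010 pc3: +8 =260
r43=101011 pc4: +16 =276
r44=101100 pc3: +8 =284
r45=101101 pc4: +16 =300
r46=101110 pc4: +16 =316
r47=101111 pc5: +32 =348
r48=110000 pc2: +4 =352
r49=110001 pc3: +8 =360
r50=110010 pc3: +8 =368
r51=110011 pc4: +16 =384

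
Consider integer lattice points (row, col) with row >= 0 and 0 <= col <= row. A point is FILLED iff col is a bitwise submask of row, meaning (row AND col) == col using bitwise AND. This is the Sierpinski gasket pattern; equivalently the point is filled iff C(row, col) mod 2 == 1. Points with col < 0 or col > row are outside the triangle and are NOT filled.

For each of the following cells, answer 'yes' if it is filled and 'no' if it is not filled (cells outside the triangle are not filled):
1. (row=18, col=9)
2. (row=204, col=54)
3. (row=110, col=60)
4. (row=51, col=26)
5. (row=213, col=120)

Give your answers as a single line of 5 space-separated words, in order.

Answer: no no no no no

Derivation:
(18,9): row=0b10010, col=0b1001, row AND col = 0b0 = 0; 0 != 9 -> empty
(204,54): row=0b11001100, col=0b110110, row AND col = 0b100 = 4; 4 != 54 -> empty
(110,60): row=0b1101110, col=0b111100, row AND col = 0b101100 = 44; 44 != 60 -> empty
(51,26): row=0b110011, col=0b11010, row AND col = 0b10010 = 18; 18 != 26 -> empty
(213,120): row=0b11010101, col=0b1111000, row AND col = 0b1010000 = 80; 80 != 120 -> empty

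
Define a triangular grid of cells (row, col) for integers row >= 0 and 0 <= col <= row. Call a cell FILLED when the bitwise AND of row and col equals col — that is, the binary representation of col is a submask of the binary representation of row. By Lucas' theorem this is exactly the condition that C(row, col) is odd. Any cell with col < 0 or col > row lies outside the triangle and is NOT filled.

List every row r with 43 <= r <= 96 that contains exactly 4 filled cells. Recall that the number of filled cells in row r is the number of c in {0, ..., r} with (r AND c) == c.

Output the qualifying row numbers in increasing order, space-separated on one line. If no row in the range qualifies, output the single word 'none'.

Row r has 2^popcount(r) filled cells, so we need popcount(r) = log2(4) = 2.
Scan r = 43..96 and keep those with exactly 2 one-bits:
r=43=101011 popcount=4 -> skip
r=44=101100 popcount=3 -> skip
r=45=101101 popcount=4 -> skip
r=46=101110 popcount=4 -> skip
r=47=101111 popcount=5 -> skip
r=48=110000 popcount=2 -> KEEP
r=49=110001 popcount=3 -> skip
r=50=110010 popcount=3 -> skip
r=51=110011 popcount=4 -> skip
r=52=110100 popcount=3 -> skip
r=53=110101 popcount=4 -> skip
r=54=110110 popcount=4 -> skip
r=55=110111 popcount=5 -> skip
r=56=111000 popcount=3 -> skip
r=57=111001 popcount=4 -> skip
r=58=111010 popcount=4 -> skip
r=59=111011 popcount=5 -> skip
r=60=111100 popcount=4 -> skip
r=61=111101 popcount=5 -> skip
r=62=111110 popcount=5 -> skip
r=63=111111 popcount=6 -> skip
r=64=1000000 popcount=1 -> skip
r=65=1000001 popcount=2 -> KEEP
r=66=1000010 popcount=2 -> KEEP
r=67=1000011 popcount=3 -> skip
r=68=1000100 popcount=2 -> KEEP
r=69=1000101 popcount=3 -> skip
r=70=1000110 popcount=3 -> skip
r=71=1000111 popcount=4 -> skip
r=72=1001000 popcount=2 -> KEEP
r=73=1001001 popcount=3 -> skip
r=74=1001010 popcount=3 -> skip
r=75=1001011 popcount=4 -> skip
r=76=1001100 popcount=3 -> skip
r=77=1001101 popcount=4 -> skip
r=78=1001110 popcount=4 -> skip
r=79=1001111 popcount=5 -> skip
r=80=1010000 popcount=2 -> KEEP
r=81=1010001 popcount=3 -> skip
r=82=1010010 popcount=3 -> skip
r=83=1010011 popcount=4 -> skip
r=84=1010100 popcount=3 -> skip
r=85=1010101 popcount=4 -> skip
r=86=1010110 popcount=4 -> skip
r=87=1010111 popcount=5 -> skip
r=88=1011000 popcount=3 -> skip
r=89=1011001 popcount=4 -> skip
r=90=1011010 popcount=4 -> skip
r=91=1011011 popcount=5 -> skip
r=92=1011100 popcount=4 -> skip
r=93=1011101 popcount=5 -> skip
r=94=1011110 popcount=5 -> skip
r=95=1011111 popcount=6 -> skip
r=96=1100000 popcount=2 -> KEEP
Kept rows: 48 65 66 68 72 80 96

Answer: 48 65 66 68 72 80 96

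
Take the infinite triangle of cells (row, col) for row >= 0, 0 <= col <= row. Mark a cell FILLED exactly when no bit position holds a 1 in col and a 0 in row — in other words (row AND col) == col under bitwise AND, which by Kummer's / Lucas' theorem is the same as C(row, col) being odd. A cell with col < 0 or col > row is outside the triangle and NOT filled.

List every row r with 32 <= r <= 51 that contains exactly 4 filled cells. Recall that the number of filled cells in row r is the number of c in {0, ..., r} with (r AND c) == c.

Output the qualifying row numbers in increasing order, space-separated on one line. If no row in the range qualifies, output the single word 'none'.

Row r has 2^popcount(r) filled cells, so we need popcount(r) = log2(4) = 2.
Scan r = 32..51 and keep those with exactly 2 one-bits:
r=32=100000 popcount=1 -> skip
r=33=100001 popcount=2 -> KEEP
r=34=100010 popcount=2 -> KEEP
r=35=100011 popcount=3 -> skip
r=36=100100 popcount=2 -> KEEP
r=37=100101 popcount=3 -> skip
r=38=100110 popcount=3 -> skip
r=39=100111 popcount=4 -> skip
r=40=101000 popcount=2 -> KEEP
r=41=101001 popcount=3 -> skip
r=42=101010 popcount=3 -> skip
r=43=101011 popcount=4 -> skip
r=44=101100 popcount=3 -> skip
r=45=101101 popcount=4 -> skip
r=46=101110 popcount=4 -> skip
r=47=101111 popcount=5 -> skip
r=48=110000 popcount=2 -> KEEP
r=49=110001 popcount=3 -> skip
r=50=110010 popcount=3 -> skip
r=51=110011 popcount=4 -> skip
Kept rows: 33 34 36 40 48

Answer: 33 34 36 40 48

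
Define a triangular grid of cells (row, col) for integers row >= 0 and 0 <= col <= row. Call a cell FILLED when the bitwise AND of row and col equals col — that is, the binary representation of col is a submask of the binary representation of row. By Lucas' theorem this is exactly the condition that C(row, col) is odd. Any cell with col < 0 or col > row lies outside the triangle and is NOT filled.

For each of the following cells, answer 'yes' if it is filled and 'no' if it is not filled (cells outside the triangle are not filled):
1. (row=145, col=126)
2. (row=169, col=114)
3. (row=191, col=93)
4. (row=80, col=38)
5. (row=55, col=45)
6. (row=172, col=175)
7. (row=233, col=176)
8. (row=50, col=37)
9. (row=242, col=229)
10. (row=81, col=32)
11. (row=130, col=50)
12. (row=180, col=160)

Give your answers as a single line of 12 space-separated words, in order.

Answer: no no no no no no no no no no no yes

Derivation:
(145,126): row=0b10010001, col=0b1111110, row AND col = 0b10000 = 16; 16 != 126 -> empty
(169,114): row=0b10101001, col=0b1110010, row AND col = 0b100000 = 32; 32 != 114 -> empty
(191,93): row=0b10111111, col=0b1011101, row AND col = 0b11101 = 29; 29 != 93 -> empty
(80,38): row=0b1010000, col=0b100110, row AND col = 0b0 = 0; 0 != 38 -> empty
(55,45): row=0b110111, col=0b101101, row AND col = 0b100101 = 37; 37 != 45 -> empty
(172,175): col outside [0, 172] -> not filled
(233,176): row=0b11101001, col=0b10110000, row AND col = 0b10100000 = 160; 160 != 176 -> empty
(50,37): row=0b110010, col=0b100101, row AND col = 0b100000 = 32; 32 != 37 -> empty
(242,229): row=0b11110010, col=0b11100101, row AND col = 0b11100000 = 224; 224 != 229 -> empty
(81,32): row=0b1010001, col=0b100000, row AND col = 0b0 = 0; 0 != 32 -> empty
(130,50): row=0b10000010, col=0b110010, row AND col = 0b10 = 2; 2 != 50 -> empty
(180,160): row=0b10110100, col=0b10100000, row AND col = 0b10100000 = 160; 160 == 160 -> filled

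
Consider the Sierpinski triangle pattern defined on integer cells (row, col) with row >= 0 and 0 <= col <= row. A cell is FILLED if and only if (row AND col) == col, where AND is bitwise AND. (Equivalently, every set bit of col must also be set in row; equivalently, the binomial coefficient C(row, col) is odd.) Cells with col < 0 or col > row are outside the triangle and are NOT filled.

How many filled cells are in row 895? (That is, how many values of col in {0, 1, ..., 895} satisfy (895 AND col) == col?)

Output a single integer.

895 in binary = 1101111111
popcount(895) = number of 1-bits in 1101111111 = 9
A col c satisfies (895 AND c) == c iff every set bit of c is also set in 895; each of the 9 set bits of 895 can independently be on or off in c.
count = 2^9 = 512

Answer: 512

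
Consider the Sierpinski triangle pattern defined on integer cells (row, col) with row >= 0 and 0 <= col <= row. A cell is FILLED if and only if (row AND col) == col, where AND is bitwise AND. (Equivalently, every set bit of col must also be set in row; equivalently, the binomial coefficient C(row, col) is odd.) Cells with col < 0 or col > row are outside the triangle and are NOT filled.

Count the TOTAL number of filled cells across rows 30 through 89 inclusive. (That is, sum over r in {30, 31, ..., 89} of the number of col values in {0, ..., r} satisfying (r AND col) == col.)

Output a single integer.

r30=11110 pc4: +16 =16
r31=11111 pc5: +32 =48
r32=100000 pc1: +2 =50
r33=100001 pc2: +4 =54
r34=100010 pc2: +4 =58
r35=100011 pc3: +8 =66
r36=100100 pc2: +4 =70
r37=100101 pc3: +8 =78
r38=100110 pc3: +8 =86
r39=100111 pc4: +16 =102
r40=101000 pc2: +4 =106
r41=101001 pc3: +8 =114
r42=101010 pc3: +8 =122
r43=101011 pc4: +16 =138
r44=101100 pc3: +8 =146
r45=101101 pc4: +16 =162
r46=101110 pc4: +16 =178
r47=101111 pc5: +32 =210
r48=110000 pc2: +4 =214
r49=110001 pc3: +8 =222
r50=110010 pc3: +8 =230
r51=110011 pc4: +16 =246
r52=110100 pc3: +8 =254
r53=110101 pc4: +16 =270
r54=110110 pc4: +16 =286
r55=110111 pc5: +32 =318
r56=111000 pc3: +8 =326
r57=111001 pc4: +16 =342
r58=111010 pc4: +16 =358
r59=111011 pc5: +32 =390
r60=111100 pc4: +16 =406
r61=111101 pc5: +32 =438
r62=111110 pc5: +32 =470
r63=111111 pc6: +64 =534
r64=1000000 pc1: +2 =536
r65=1000001 pc2: +4 =540
r66=1000010 pc2: +4 =544
r67=1000011 pc3: +8 =552
r68=1000100 pc2: +4 =556
r69=1000101 pc3: +8 =564
r70=1000110 pc3: +8 =572
r71=1000111 pc4: +16 =588
r72=1001000 pc2: +4 =592
r73=1001001 pc3: +8 =600
r74=1001010 pc3: +8 =608
r75=1001011 pc4: +16 =624
r76=1001100 pc3: +8 =632
r77=1001101 pc4: +16 =648
r78=1001110 pc4: +16 =664
r79=1001111 pc5: +32 =696
r80=1010000 pc2: +4 =700
r81=1010001 pc3: +8 =708
r82=1010010 pc3: +8 =716
r83=1010011 pc4: +16 =732
r84=1010100 pc3: +8 =740
r85=1010101 pc4: +16 =756
r86=1010110 pc4: +16 =772
r87=1010111 pc5: +32 =804
r88=1011000 pc3: +8 =812
r89=1011001 pc4: +16 =828

Answer: 828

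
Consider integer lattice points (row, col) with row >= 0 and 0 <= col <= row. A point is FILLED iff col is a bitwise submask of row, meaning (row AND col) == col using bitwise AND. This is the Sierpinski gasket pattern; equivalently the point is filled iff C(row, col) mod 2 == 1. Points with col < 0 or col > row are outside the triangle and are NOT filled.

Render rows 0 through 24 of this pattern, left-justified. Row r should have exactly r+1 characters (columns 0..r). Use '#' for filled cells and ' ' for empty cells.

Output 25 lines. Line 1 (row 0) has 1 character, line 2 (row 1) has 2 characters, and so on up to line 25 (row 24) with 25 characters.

Answer: #
##
# #
####
#   #
##  ##
# # # #
########
#       #
##      ##
# #     # #
####    ####
#   #   #   #
##  ##  ##  ##
# # # # # # # #
################
#               #
##              ##
# #             # #
####            ####
#   #           #   #
##  ##          ##  ##
# # # #         # # # #
########        ########
#       #       #       #

Derivation:
r0=0: #
r1=1: ##
r2=10: # #
r3=11: ####
r4=100: #   #
r5=101: ##  ##
r6=110: # # # #
r7=111: ########
r8=1000: #       #
r9=1001: ##      ##
r10=1010: # #     # #
r11=1011: ####    ####
r12=1100: #   #   #   #
r13=1101: ##  ##  ##  ##
r14=1110: # # # # # # # #
r15=1111: ################
r16=10000: #               #
r17=10001: ##              ##
r18=10010: # #             # #
r19=10011: ####            ####
r20=10100: #   #           #   #
r21=10101: ##  ##          ##  ##
r22=10110: # # # #         # # # #
r23=10111: ########        ########
r24=11000: #       #       #       #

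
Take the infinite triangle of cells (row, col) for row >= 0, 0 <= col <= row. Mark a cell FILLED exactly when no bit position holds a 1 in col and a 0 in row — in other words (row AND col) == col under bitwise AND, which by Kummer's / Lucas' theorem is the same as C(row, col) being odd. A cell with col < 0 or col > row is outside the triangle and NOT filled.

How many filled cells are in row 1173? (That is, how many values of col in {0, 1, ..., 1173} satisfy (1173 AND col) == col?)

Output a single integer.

1173 in binary = 10010010101
popcount(1173) = number of 1-bits in 10010010101 = 5
A col c satisfies (1173 AND c) == c iff every set bit of c is also set in 1173; each of the 5 set bits of 1173 can independently be on or off in c.
count = 2^5 = 32

Answer: 32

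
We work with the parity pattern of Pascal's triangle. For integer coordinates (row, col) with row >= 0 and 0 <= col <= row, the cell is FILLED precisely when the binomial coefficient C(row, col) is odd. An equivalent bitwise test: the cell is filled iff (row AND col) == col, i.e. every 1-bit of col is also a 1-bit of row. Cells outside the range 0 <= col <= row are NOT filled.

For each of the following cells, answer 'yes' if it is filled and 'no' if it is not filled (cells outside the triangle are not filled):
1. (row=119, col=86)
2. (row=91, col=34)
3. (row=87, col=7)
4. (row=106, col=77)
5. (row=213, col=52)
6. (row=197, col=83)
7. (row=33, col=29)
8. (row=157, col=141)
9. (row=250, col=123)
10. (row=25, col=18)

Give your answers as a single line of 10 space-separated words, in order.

(119,86): row=0b1110111, col=0b1010110, row AND col = 0b1010110 = 86; 86 == 86 -> filled
(91,34): row=0b1011011, col=0b100010, row AND col = 0b10 = 2; 2 != 34 -> empty
(87,7): row=0b1010111, col=0b111, row AND col = 0b111 = 7; 7 == 7 -> filled
(106,77): row=0b1101010, col=0b1001101, row AND col = 0b1001000 = 72; 72 != 77 -> empty
(213,52): row=0b11010101, col=0b110100, row AND col = 0b10100 = 20; 20 != 52 -> empty
(197,83): row=0b11000101, col=0b1010011, row AND col = 0b1000001 = 65; 65 != 83 -> empty
(33,29): row=0b100001, col=0b11101, row AND col = 0b1 = 1; 1 != 29 -> empty
(157,141): row=0b10011101, col=0b10001101, row AND col = 0b10001101 = 141; 141 == 141 -> filled
(250,123): row=0b11111010, col=0b1111011, row AND col = 0b1111010 = 122; 122 != 123 -> empty
(25,18): row=0b11001, col=0b10010, row AND col = 0b10000 = 16; 16 != 18 -> empty

Answer: yes no yes no no no no yes no no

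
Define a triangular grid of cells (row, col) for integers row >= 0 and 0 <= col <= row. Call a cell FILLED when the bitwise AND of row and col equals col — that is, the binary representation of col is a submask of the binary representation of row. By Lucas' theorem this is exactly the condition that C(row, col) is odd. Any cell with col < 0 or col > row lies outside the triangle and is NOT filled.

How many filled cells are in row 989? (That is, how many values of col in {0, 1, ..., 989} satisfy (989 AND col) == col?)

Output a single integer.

Answer: 256

Derivation:
989 in binary = 1111011101
popcount(989) = number of 1-bits in 1111011101 = 8
A col c satisfies (989 AND c) == c iff every set bit of c is also set in 989; each of the 8 set bits of 989 can independently be on or off in c.
count = 2^8 = 256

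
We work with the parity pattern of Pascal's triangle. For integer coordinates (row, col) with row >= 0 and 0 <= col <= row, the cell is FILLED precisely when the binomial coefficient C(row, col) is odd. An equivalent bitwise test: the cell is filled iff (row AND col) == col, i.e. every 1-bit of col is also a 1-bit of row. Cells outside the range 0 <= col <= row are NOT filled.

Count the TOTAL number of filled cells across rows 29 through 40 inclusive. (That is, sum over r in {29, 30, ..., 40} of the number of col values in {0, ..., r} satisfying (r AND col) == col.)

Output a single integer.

r29=11101 pc4: +16 =16
r30=11110 pc4: +16 =32
r31=11111 pc5: +32 =64
r32=100000 pc1: +2 =66
r33=100001 pc2: +4 =70
r34=100010 pc2: +4 =74
r35=100011 pc3: +8 =82
r36=100100 pc2: +4 =86
r37=100101 pc3: +8 =94
r38=100110 pc3: +8 =102
r39=100111 pc4: +16 =118
r40=101000 pc2: +4 =122

Answer: 122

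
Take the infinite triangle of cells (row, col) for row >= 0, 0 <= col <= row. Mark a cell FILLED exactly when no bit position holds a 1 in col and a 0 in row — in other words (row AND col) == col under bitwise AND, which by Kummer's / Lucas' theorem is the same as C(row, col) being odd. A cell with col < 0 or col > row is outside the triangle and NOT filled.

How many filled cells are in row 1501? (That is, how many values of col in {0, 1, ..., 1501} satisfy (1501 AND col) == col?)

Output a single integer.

Answer: 256

Derivation:
1501 in binary = 10111011101
popcount(1501) = number of 1-bits in 10111011101 = 8
A col c satisfies (1501 AND c) == c iff every set bit of c is also set in 1501; each of the 8 set bits of 1501 can independently be on or off in c.
count = 2^8 = 256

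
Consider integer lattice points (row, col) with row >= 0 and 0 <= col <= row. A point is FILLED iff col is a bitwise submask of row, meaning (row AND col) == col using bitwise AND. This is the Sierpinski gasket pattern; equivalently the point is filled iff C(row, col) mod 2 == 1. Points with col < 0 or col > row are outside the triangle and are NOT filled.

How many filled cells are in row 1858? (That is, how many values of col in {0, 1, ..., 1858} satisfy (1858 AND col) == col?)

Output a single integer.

Answer: 32

Derivation:
1858 in binary = 11101000010
popcount(1858) = number of 1-bits in 11101000010 = 5
A col c satisfies (1858 AND c) == c iff every set bit of c is also set in 1858; each of the 5 set bits of 1858 can independently be on or off in c.
count = 2^5 = 32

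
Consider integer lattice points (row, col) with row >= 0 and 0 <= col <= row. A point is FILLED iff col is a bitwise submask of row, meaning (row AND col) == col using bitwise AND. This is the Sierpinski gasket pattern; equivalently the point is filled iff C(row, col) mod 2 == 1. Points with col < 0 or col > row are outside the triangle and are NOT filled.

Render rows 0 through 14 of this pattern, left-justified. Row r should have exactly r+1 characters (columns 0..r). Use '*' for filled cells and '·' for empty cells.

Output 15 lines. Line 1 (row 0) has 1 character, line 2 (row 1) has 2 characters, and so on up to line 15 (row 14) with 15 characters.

Answer: *
**
*·*
****
*···*
**··**
*·*·*·*
********
*·······*
**······**
*·*·····*·*
****····****
*···*···*···*
**··**··**··**
*·*·*·*·*·*·*·*

Derivation:
r0=0: *
r1=1: **
r2=10: *·*
r3=11: ****
r4=100: *···*
r5=101: **··**
r6=110: *·*·*·*
r7=111: ********
r8=1000: *·······*
r9=1001: **······**
r10=1010: *·*·····*·*
r11=1011: ****····****
r12=1100: *···*···*···*
r13=1101: **··**··**··**
r14=1110: *·*·*·*·*·*·*·*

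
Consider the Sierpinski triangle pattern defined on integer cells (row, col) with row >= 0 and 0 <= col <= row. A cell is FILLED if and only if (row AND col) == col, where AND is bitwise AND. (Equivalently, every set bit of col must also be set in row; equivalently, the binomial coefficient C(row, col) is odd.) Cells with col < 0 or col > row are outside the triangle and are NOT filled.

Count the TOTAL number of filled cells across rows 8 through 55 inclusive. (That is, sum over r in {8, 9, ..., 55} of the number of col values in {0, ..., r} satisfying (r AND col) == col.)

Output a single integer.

Answer: 486

Derivation:
r8=1000 pc1: +2 =2
r9=1001 pc2: +4 =6
r10=1010 pc2: +4 =10
r11=1011 pc3: +8 =18
r12=1100 pc2: +4 =22
r13=1101 pc3: +8 =30
r14=1110 pc3: +8 =38
r15=1111 pc4: +16 =54
r16=10000 pc1: +2 =56
r17=10001 pc2: +4 =60
r18=10010 pc2: +4 =64
r19=10011 pc3: +8 =72
r20=10100 pc2: +4 =76
r21=10101 pc3: +8 =84
r22=10110 pc3: +8 =92
r23=10111 pc4: +16 =108
r24=11000 pc2: +4 =112
r25=11001 pc3: +8 =120
r26=11010 pc3: +8 =128
r27=11011 pc4: +16 =144
r28=11100 pc3: +8 =152
r29=11101 pc4: +16 =168
r30=11110 pc4: +16 =184
r31=11111 pc5: +32 =216
r32=100000 pc1: +2 =218
r33=100001 pc2: +4 =222
r34=100010 pc2: +4 =226
r35=100011 pc3: +8 =234
r36=100100 pc2: +4 =238
r37=100101 pc3: +8 =246
r38=100110 pc3: +8 =254
r39=100111 pc4: +16 =270
r40=101000 pc2: +4 =274
r41=101001 pc3: +8 =282
r42=101010 pc3: +8 =290
r43=101011 pc4: +16 =306
r44=101100 pc3: +8 =314
r45=101101 pc4: +16 =330
r46=101110 pc4: +16 =346
r47=101111 pc5: +32 =378
r48=110000 pc2: +4 =382
r49=110001 pc3: +8 =390
r50=110010 pc3: +8 =398
r51=110011 pc4: +16 =414
r52=110100 pc3: +8 =422
r53=110101 pc4: +16 =438
r54=110110 pc4: +16 =454
r55=110111 pc5: +32 =486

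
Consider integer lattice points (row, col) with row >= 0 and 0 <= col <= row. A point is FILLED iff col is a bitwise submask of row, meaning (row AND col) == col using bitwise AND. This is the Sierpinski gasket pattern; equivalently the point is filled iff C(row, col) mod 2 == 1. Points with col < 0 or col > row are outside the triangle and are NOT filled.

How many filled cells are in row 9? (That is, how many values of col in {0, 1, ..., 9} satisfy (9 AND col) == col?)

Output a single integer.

9 in binary = 1001
popcount(9) = number of 1-bits in 1001 = 2
A col c satisfies (9 AND c) == c iff every set bit of c is also set in 9; each of the 2 set bits of 9 can independently be on or off in c.
count = 2^2 = 4

Answer: 4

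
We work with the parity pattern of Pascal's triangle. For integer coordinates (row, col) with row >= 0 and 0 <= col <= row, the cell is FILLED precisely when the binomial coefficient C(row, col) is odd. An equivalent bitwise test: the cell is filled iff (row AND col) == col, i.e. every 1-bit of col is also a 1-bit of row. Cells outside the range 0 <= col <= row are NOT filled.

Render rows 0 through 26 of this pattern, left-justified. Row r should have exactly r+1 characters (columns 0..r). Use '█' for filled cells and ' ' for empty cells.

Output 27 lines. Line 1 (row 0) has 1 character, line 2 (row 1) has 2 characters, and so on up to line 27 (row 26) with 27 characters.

Answer: █
██
█ █
████
█   █
██  ██
█ █ █ █
████████
█       █
██      ██
█ █     █ █
████    ████
█   █   █   █
██  ██  ██  ██
█ █ █ █ █ █ █ █
████████████████
█               █
██              ██
█ █             █ █
████            ████
█   █           █   █
██  ██          ██  ██
█ █ █ █         █ █ █ █
████████        ████████
█       █       █       █
██      ██      ██      ██
█ █     █ █     █ █     █ █

Derivation:
r0=0: █
r1=1: ██
r2=10: █ █
r3=11: ████
r4=100: █   █
r5=101: ██  ██
r6=110: █ █ █ █
r7=111: ████████
r8=1000: █       █
r9=1001: ██      ██
r10=1010: █ █     █ █
r11=1011: ████    ████
r12=1100: █   █   █   █
r13=1101: ██  ██  ██  ██
r14=1110: █ █ █ █ █ █ █ █
r15=1111: ████████████████
r16=10000: █               █
r17=10001: ██              ██
r18=10010: █ █             █ █
r19=10011: ████            ████
r20=10100: █   █           █   █
r21=10101: ██  ██          ██  ██
r22=10110: █ █ █ █         █ █ █ █
r23=10111: ████████        ████████
r24=11000: █       █       █       █
r25=11001: ██      ██      ██      ██
r26=11010: █ █     █ █     █ █     █ █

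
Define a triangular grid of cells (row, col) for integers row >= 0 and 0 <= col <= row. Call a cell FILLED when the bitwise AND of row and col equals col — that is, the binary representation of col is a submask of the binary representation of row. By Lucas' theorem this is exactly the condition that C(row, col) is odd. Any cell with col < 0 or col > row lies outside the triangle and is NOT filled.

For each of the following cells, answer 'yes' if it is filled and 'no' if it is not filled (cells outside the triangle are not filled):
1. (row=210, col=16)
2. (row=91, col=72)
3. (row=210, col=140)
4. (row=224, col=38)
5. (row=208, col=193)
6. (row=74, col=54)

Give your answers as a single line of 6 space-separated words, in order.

Answer: yes yes no no no no

Derivation:
(210,16): row=0b11010010, col=0b10000, row AND col = 0b10000 = 16; 16 == 16 -> filled
(91,72): row=0b1011011, col=0b1001000, row AND col = 0b1001000 = 72; 72 == 72 -> filled
(210,140): row=0b11010010, col=0b10001100, row AND col = 0b10000000 = 128; 128 != 140 -> empty
(224,38): row=0b11100000, col=0b100110, row AND col = 0b100000 = 32; 32 != 38 -> empty
(208,193): row=0b11010000, col=0b11000001, row AND col = 0b11000000 = 192; 192 != 193 -> empty
(74,54): row=0b1001010, col=0b110110, row AND col = 0b10 = 2; 2 != 54 -> empty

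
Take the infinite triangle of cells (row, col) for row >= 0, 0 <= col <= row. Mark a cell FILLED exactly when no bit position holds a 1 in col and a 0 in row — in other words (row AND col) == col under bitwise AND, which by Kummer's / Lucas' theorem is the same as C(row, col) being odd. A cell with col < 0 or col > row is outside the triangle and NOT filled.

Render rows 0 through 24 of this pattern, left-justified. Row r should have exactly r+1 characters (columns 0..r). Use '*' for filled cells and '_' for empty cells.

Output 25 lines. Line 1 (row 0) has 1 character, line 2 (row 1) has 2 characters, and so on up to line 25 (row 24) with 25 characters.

Answer: *
**
*_*
****
*___*
**__**
*_*_*_*
********
*_______*
**______**
*_*_____*_*
****____****
*___*___*___*
**__**__**__**
*_*_*_*_*_*_*_*
****************
*_______________*
**______________**
*_*_____________*_*
****____________****
*___*___________*___*
**__**__________**__**
*_*_*_*_________*_*_*_*
********________********
*_______*_______*_______*

Derivation:
r0=0: *
r1=1: **
r2=10: *_*
r3=11: ****
r4=100: *___*
r5=101: **__**
r6=110: *_*_*_*
r7=111: ********
r8=1000: *_______*
r9=1001: **______**
r10=1010: *_*_____*_*
r11=1011: ****____****
r12=1100: *___*___*___*
r13=1101: **__**__**__**
r14=1110: *_*_*_*_*_*_*_*
r15=1111: ****************
r16=10000: *_______________*
r17=10001: **______________**
r18=10010: *_*_____________*_*
r19=10011: ****____________****
r20=10100: *___*___________*___*
r21=10101: **__**__________**__**
r22=10110: *_*_*_*_________*_*_*_*
r23=10111: ********________********
r24=11000: *_______*_______*_______*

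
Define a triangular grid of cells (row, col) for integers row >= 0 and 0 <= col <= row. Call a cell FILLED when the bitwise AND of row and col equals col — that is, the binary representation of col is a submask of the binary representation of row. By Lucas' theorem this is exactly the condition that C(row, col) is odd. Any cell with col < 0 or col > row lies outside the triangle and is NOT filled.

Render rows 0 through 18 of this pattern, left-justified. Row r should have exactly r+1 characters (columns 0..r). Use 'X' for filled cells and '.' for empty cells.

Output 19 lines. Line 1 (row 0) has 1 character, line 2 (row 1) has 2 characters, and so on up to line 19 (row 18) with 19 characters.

r0=0: X
r1=1: XX
r2=10: X.X
r3=11: XXXX
r4=100: X...X
r5=101: XX..XX
r6=110: X.X.X.X
r7=111: XXXXXXXX
r8=1000: X.......X
r9=1001: XX......XX
r10=1010: X.X.....X.X
r11=1011: XXXX....XXXX
r12=1100: X...X...X...X
r13=1101: XX..XX..XX..XX
r14=1110: X.X.X.X.X.X.X.X
r15=1111: XXXXXXXXXXXXXXXX
r16=10000: X...............X
r17=10001: XX..............XX
r18=10010: X.X.............X.X

Answer: X
XX
X.X
XXXX
X...X
XX..XX
X.X.X.X
XXXXXXXX
X.......X
XX......XX
X.X.....X.X
XXXX....XXXX
X...X...X...X
XX..XX..XX..XX
X.X.X.X.X.X.X.X
XXXXXXXXXXXXXXXX
X...............X
XX..............XX
X.X.............X.X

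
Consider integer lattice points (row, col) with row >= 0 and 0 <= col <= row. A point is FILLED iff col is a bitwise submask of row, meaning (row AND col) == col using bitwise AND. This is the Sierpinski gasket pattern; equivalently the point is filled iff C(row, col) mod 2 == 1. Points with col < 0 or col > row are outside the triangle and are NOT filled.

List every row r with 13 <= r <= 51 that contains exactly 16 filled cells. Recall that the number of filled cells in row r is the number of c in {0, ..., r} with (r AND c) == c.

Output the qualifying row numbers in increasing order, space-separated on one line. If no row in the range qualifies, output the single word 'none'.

Row r has 2^popcount(r) filled cells, so we need popcount(r) = log2(16) = 4.
Scan r = 13..51 and keep those with exactly 4 one-bits:
r=13=1101 popcount=3 -> skip
r=14=1110 popcount=3 -> skip
r=15=1111 popcount=4 -> KEEP
r=16=10000 popcount=1 -> skip
r=17=10001 popcount=2 -> skip
r=18=10010 popcount=2 -> skip
r=19=10011 popcount=3 -> skip
r=20=10100 popcount=2 -> skip
r=21=10101 popcount=3 -> skip
r=22=10110 popcount=3 -> skip
r=23=10111 popcount=4 -> KEEP
r=24=11000 popcount=2 -> skip
r=25=11001 popcount=3 -> skip
r=26=11010 popcount=3 -> skip
r=27=11011 popcount=4 -> KEEP
r=28=11100 popcount=3 -> skip
r=29=11101 popcount=4 -> KEEP
r=30=11110 popcount=4 -> KEEP
r=31=11111 popcount=5 -> skip
r=32=100000 popcount=1 -> skip
r=33=100001 popcount=2 -> skip
r=34=100010 popcount=2 -> skip
r=35=100011 popcount=3 -> skip
r=36=100100 popcount=2 -> skip
r=37=100101 popcount=3 -> skip
r=38=100110 popcount=3 -> skip
r=39=100111 popcount=4 -> KEEP
r=40=101000 popcount=2 -> skip
r=41=101001 popcount=3 -> skip
r=42=101010 popcount=3 -> skip
r=43=101011 popcount=4 -> KEEP
r=44=101100 popcount=3 -> skip
r=45=101101 popcount=4 -> KEEP
r=46=101110 popcount=4 -> KEEP
r=47=101111 popcount=5 -> skip
r=48=110000 popcount=2 -> skip
r=49=110001 popcount=3 -> skip
r=50=110010 popcount=3 -> skip
r=51=110011 popcount=4 -> KEEP
Kept rows: 15 23 27 29 30 39 43 45 46 51

Answer: 15 23 27 29 30 39 43 45 46 51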